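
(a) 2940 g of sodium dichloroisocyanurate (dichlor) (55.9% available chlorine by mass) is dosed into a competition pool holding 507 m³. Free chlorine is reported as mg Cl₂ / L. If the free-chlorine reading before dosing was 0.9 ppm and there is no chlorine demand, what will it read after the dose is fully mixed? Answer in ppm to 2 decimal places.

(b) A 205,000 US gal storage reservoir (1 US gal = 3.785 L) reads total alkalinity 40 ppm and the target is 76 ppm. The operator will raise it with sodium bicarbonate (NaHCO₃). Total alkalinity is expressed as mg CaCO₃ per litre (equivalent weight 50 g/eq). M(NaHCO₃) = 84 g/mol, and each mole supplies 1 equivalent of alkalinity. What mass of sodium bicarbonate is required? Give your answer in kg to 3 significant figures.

(a) 4.14 ppm; (b) 46.9 kg

(a) Volume: 507 m³ = 507,000 L.
(a) Available chlorine delivered: 2940 g × 0.559 = 1643 g as Cl₂.
(a) Concentration rise: 1643 g / 507,000 L = 3.242 mg/L = 3.24 ppm.
(a) Final FC: 0.9 + 3.24 = 4.14 ppm.

(b) Volume: 205,000 US gal × 3.785 L/gal = 775,925 L.
(b) Alkalinity to add: (76 − 40) = 36 mg/L as CaCO₃ × 775,925 L = 27,930 g as CaCO₃.
(b) Equivalents: 27,930 g ÷ 50 g/eq = 558.7 eq.
(b) NaHCO₃ supplies 1 eq per mole → 558.7 mol.
(b) Mass: 558.7 mol × 84 g/mol = 46,930 g.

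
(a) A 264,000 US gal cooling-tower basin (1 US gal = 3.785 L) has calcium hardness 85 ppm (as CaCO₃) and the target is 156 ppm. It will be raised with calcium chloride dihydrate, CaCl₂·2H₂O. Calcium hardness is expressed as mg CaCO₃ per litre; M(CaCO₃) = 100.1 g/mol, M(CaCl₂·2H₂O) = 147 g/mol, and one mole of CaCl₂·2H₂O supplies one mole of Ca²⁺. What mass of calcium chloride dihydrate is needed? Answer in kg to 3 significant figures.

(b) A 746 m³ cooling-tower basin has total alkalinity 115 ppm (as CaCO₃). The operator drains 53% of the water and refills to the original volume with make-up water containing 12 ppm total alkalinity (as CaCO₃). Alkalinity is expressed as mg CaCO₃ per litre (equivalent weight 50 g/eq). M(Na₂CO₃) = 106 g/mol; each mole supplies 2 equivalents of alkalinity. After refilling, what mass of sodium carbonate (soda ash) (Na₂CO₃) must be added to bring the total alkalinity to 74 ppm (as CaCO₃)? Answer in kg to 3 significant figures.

(a) 104 kg; (b) 10.7 kg

(a) Volume: 264,000 US gal × 3.785 L/gal = 999,240 L.
(a) Hardness to add: (156 − 85) = 71 mg/L as CaCO₃ × 999,240 L = 70,950 g as CaCO₃.
(a) Moles of Ca²⁺ (1 mol Ca²⁺ ≡ 1 mol CaCO₃): 70,950 / 100.1 g/mol = 708.8 mol.
(a) Mass of CaCl₂·2H₂O: 708.8 × 147 = 104,200 g.

(b) Volume: 746 m³ = 746,000 L.
(b) After draining 53% and refilling: 115 × 0.47 + 12 × 0.53 = 60.41 ppm.
(b) Deficit to target: 74 − 60.41 = 13.59 mg/L.
(b) As CaCO₃: 13.59 mg/L × 746,000 L = 10,140 g; ÷ 50 g/eq ÷ 2 = 101.4 mol Na₂CO₃.
(b) Mass: 101.4 × 106 = 10,750 g.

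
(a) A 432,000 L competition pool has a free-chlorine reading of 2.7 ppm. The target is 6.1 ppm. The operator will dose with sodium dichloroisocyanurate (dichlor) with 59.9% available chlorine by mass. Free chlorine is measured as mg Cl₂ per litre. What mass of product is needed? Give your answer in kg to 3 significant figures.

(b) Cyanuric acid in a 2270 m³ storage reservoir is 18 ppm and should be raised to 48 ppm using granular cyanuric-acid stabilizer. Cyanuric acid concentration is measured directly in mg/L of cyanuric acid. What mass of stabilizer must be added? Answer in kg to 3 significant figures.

(a) 2.45 kg; (b) 68.1 kg

(a) Chlorine deficit: 6.1 − 2.7 = 3.4 ppm = 3.4 mg/L as Cl₂.
(a) Cl₂ equivalent needed: 3.4 mg/L × 432,000 L = 1,469,000 mg = 1469 g.
(a) Product at 59.9% available chlorine: 1469 / 0.599 = 2452 g.

(b) Volume: 2270 m³ = 2,270,000 L.
(b) CYA to add: (48 − 18) = 30 mg/L × 2,270,000 L = 68,100 g cyanuric acid.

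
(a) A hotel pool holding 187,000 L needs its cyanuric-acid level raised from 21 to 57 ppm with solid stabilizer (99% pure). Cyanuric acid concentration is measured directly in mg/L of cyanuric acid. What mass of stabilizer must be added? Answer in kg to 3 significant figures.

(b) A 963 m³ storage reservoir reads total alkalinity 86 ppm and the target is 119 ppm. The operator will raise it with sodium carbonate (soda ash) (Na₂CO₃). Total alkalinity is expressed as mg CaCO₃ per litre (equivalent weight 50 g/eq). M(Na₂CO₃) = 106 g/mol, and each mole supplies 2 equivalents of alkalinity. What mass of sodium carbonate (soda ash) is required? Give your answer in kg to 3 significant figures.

(a) 6.80 kg; (b) 33.7 kg

(a) CYA to add: (57 − 21) = 36 mg/L × 187,000 L = 6732 g cyanuric acid.
(a) At 99% purity: 6732 / 0.99 = 6800 g product.

(b) Volume: 963 m³ = 963,000 L.
(b) Alkalinity to add: (119 − 86) = 33 mg/L as CaCO₃ × 963,000 L = 31,780 g as CaCO₃.
(b) Equivalents: 31,780 g ÷ 50 g/eq = 635.6 eq.
(b) Each mole of Na₂CO₃ supplies 2 eq, so 635.6 / 2 = 317.8 mol.
(b) Mass: 317.8 mol × 106 g/mol = 33,690 g.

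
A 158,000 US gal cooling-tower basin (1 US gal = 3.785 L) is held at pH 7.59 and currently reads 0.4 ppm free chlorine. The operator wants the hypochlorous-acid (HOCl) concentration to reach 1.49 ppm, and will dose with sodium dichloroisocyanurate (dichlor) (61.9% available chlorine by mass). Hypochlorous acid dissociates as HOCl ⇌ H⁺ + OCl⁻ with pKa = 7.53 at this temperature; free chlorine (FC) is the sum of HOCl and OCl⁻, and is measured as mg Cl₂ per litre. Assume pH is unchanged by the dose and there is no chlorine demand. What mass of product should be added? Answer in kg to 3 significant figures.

2.71 kg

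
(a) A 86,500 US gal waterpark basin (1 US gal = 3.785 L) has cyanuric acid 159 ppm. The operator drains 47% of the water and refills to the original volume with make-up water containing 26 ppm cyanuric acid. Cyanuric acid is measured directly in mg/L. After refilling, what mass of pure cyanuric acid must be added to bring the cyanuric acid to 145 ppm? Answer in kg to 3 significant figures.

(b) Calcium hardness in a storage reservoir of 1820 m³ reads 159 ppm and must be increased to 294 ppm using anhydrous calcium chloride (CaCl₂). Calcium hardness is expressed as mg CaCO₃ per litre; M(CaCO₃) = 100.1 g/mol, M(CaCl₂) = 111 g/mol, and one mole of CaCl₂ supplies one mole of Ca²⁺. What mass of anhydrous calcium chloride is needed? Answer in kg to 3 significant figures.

(a) 15.9 kg; (b) 272 kg

(a) Volume: 86,500 US gal × 3.785 L/gal = 327,402 L.
(a) After draining 47% and refilling: 159 × 0.53 + 26 × 0.47 = 96.49 ppm.
(a) Deficit to target: 145 − 96.49 = 48.51 mg/L.
(a) Mass: 48.51 mg/L × 327,402 L = 15,880 g cyanuric acid.

(b) Volume: 1820 m³ = 1,820,000 L.
(b) Hardness to add: (294 − 159) = 135 mg/L as CaCO₃ × 1,820,000 L = 245,700 g as CaCO₃.
(b) Moles of Ca²⁺ (1 mol Ca²⁺ ≡ 1 mol CaCO₃): 245,700 / 100.1 g/mol = 2455 mol.
(b) Mass of CaCl₂: 2455 × 111 = 272,500 g.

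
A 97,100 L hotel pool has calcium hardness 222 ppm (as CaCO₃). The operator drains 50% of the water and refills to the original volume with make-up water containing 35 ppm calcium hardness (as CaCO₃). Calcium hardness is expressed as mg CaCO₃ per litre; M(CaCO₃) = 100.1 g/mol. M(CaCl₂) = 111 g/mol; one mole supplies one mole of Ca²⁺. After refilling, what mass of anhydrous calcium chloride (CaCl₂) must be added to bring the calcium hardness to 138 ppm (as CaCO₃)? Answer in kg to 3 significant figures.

1.02 kg

After draining 50% and refilling: 222 × 0.50 + 35 × 0.50 = 128.5 ppm.
Deficit to target: 138 − 128.5 = 9.5 mg/L.
As CaCO₃: 9.5 mg/L × 97,100 L = 922.5 g; ÷ 100.1 = 9.215 mol Ca²⁺.
Mass: 9.215 × 111 = 1023 g.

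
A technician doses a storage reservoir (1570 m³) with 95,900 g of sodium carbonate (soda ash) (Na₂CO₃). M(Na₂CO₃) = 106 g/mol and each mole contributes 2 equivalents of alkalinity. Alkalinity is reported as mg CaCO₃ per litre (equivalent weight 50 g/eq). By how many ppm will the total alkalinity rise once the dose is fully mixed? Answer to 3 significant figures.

Volume: 1570 m³ = 1,570,000 L.
Moles of Na₂CO₃: 95,900 g ÷ 106 g/mol = 904.7 mol → 1809 eq of alkalinity.
As CaCO₃: 1809 eq × 50 g/eq = 90,470 g.
Rise: 90,470 g / 1,570,000 L × 1000 = 57.63 mg/L.

57.6 ppm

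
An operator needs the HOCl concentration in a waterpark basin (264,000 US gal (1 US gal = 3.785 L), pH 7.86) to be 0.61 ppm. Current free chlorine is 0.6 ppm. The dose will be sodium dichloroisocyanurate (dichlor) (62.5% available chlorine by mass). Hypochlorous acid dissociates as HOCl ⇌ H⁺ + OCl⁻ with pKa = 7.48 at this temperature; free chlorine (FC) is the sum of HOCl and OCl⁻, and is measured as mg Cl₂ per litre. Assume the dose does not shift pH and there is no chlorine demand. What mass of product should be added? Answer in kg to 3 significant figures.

2.36 kg

Volume: 264,000 US gal × 3.785 L/gal = 999,240 L.
[OCl⁻]/[HOCl] = 10^(pH − pKa) = 10^(7.86 − 7.48) = 2.399; fraction as HOCl = 1/(1 + 2.399) = 0.2942.
Free chlorine required for 0.61 ppm HOCl: 0.61 / 0.2942 = 2.073 ppm.
FC to add: 2.073 − 0.6 = 1.473 mg/L as Cl₂.
Cl₂ equivalent: 1.473 mg/L × 999,240 L = 1472 g.
Product at 62.5% available Cl: 1472 / 0.625 = 2355 g.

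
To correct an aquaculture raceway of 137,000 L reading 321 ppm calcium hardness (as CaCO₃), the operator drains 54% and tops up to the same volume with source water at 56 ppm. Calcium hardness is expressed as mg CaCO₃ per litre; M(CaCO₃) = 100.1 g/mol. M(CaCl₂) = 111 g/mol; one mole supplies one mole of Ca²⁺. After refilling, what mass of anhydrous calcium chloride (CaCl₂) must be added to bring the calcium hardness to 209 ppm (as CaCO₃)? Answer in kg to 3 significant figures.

After draining 54% and refilling: 321 × 0.46 + 56 × 0.54 = 177.9 ppm.
Deficit to target: 209 − 177.9 = 31.1 mg/L.
As CaCO₃: 31.1 mg/L × 137,000 L = 4261 g; ÷ 100.1 = 42.56 mol Ca²⁺.
Mass: 42.56 × 111 = 4725 g.

4.72 kg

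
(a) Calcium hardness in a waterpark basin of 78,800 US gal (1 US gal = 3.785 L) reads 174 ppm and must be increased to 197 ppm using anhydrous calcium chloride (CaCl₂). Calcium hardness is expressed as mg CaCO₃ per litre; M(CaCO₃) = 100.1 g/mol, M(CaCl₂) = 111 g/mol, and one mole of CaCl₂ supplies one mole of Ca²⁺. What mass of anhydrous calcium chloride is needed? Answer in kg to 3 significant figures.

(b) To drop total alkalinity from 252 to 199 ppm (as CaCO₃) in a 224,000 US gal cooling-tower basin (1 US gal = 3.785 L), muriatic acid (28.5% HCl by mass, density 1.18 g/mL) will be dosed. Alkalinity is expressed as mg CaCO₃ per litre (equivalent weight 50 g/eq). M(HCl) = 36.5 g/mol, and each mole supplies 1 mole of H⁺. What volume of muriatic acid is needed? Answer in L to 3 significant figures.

(a) 7.61 kg; (b) 97.5 L

(a) Volume: 78,800 US gal × 3.785 L/gal = 298,258 L.
(a) Hardness to add: (197 − 174) = 23 mg/L as CaCO₃ × 298,258 L = 6860 g as CaCO₃.
(a) Moles of Ca²⁺ (1 mol Ca²⁺ ≡ 1 mol CaCO₃): 6860 / 100.1 g/mol = 68.53 mol.
(a) Mass of CaCl₂: 68.53 × 111 = 7607 g.

(b) Volume: 224,000 US gal × 3.785 L/gal = 847,840 L.
(b) Alkalinity to neutralize: (252 − 199) = 53 mg/L as CaCO₃ × 847,840 L = 44,940 g as CaCO₃.
(b) Equivalents of H⁺ required: 44,940 ÷ 50 g/eq = 898.7 eq = 898.7 mol HCl.
(b) Mass of HCl: 898.7 × 36.5 = 32,800 g.
(b) Mass of 28.5% solution: 32,800 / 0.285 = 115,100 g.
(b) Volume: 115,100 g ÷ 1.18 g/mL = 97,540 mL.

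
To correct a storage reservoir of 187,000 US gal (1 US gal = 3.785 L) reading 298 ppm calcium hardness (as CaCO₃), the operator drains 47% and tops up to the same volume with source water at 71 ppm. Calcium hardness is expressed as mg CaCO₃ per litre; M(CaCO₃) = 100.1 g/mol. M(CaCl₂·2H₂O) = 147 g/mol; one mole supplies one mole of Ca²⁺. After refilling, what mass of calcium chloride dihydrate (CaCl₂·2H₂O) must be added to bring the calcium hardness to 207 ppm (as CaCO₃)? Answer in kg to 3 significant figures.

16.3 kg

Volume: 187,000 US gal × 3.785 L/gal = 707,795 L.
After draining 47% and refilling: 298 × 0.53 + 71 × 0.47 = 191.31 ppm.
Deficit to target: 207 − 191.31 = 15.69 mg/L.
As CaCO₃: 15.69 mg/L × 707,795 L = 11,110 g; ÷ 100.1 = 110.9 mol Ca²⁺.
Mass: 110.9 × 147 = 16,310 g.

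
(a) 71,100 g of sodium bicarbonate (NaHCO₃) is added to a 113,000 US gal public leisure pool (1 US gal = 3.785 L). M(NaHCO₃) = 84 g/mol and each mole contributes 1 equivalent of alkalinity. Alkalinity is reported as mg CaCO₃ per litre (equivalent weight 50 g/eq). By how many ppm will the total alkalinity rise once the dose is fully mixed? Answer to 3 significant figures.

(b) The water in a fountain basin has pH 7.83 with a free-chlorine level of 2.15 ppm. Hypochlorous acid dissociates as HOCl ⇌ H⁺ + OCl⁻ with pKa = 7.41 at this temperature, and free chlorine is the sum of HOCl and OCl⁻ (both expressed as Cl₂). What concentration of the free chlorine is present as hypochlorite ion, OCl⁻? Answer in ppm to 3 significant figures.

(a) Volume: 113,000 US gal × 3.785 L/gal = 427,705 L.
(a) Moles of NaHCO₃: 71,100 g ÷ 84 g/mol = 846.4 mol → 846.4 eq of alkalinity.
(a) As CaCO₃: 846.4 eq × 50 g/eq = 42,320 g.
(a) Rise: 42,320 g / 427,705 L × 1000 = 98.95 mg/L.

(b) [OCl⁻]/[HOCl] = 10^(pH − pKa) = 10^(7.83 − 7.41) = 10^0.42 = 2.63.
(b) Fraction as HOCl = 1 / (1 + 2.63) = 0.2755.
(b) OCl⁻ = (1 − 0.2755) × 2.15 ppm = 1.558 ppm.

(a) 99.0 ppm; (b) 1.56 ppm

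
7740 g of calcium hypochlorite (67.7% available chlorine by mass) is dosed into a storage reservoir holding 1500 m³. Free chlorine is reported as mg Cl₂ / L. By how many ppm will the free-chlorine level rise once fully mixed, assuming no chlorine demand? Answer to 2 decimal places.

3.49 ppm

Volume: 1500 m³ = 1,500,000 L.
Available chlorine delivered: 7740 g × 0.677 = 5240 g as Cl₂.
Concentration rise: 5240 g / 1,500,000 L = 3.493 mg/L = 3.49 ppm.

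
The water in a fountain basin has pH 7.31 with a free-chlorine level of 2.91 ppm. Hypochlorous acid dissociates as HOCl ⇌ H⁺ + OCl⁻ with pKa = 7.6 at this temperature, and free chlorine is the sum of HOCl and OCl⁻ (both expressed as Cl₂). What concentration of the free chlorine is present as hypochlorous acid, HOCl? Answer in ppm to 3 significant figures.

[OCl⁻]/[HOCl] = 10^(pH − pKa) = 10^(7.31 − 7.6) = 10^-0.29 = 0.5129.
Fraction as HOCl = 1 / (1 + 0.5129) = 0.661.
HOCl = 0.661 × 2.91 ppm = 1.924 ppm.

1.92 ppm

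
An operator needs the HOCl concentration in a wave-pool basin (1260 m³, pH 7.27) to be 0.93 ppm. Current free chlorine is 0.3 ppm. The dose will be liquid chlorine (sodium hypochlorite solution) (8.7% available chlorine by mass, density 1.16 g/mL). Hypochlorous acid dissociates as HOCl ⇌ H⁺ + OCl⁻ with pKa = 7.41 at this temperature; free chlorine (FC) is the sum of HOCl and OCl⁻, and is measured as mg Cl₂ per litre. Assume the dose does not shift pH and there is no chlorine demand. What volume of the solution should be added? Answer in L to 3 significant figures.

16.3 L

Volume: 1260 m³ = 1,260,000 L.
[OCl⁻]/[HOCl] = 10^(pH − pKa) = 10^(7.27 − 7.41) = 0.7244; fraction as HOCl = 1/(1 + 0.7244) = 0.5799.
Free chlorine required for 0.93 ppm HOCl: 0.93 / 0.5799 = 1.604 ppm.
FC to add: 1.604 − 0.3 = 1.304 mg/L as Cl₂.
Cl₂ equivalent: 1.304 mg/L × 1,260,000 L = 1643 g.
Product at 8.7% available Cl: 1643 / 0.087 = 18,880 g.
Volume: 18,880 g ÷ 1.16 g/mL = 16,280 mL.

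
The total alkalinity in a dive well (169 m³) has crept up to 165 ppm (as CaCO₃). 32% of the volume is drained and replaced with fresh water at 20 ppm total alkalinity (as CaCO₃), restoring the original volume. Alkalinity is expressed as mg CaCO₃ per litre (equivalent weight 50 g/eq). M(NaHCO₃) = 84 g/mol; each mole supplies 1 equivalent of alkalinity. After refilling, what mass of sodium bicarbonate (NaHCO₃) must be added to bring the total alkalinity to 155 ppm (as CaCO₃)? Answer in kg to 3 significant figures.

10.3 kg

Volume: 169 m³ = 169,000 L.
After draining 32% and refilling: 165 × 0.68 + 20 × 0.32 = 118.6 ppm.
Deficit to target: 155 − 118.6 = 36.4 mg/L.
As CaCO₃: 36.4 mg/L × 169,000 L = 6152 g; ÷ 50 g/eq ÷ 1 = 123 mol NaHCO₃.
Mass: 123 × 84 = 10,330 g.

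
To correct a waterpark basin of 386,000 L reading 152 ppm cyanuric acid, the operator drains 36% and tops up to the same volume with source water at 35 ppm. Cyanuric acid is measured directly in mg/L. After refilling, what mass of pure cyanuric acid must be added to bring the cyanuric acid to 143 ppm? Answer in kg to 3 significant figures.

12.8 kg

After draining 36% and refilling: 152 × 0.64 + 35 × 0.36 = 109.88 ppm.
Deficit to target: 143 − 109.88 = 33.12 mg/L.
Mass: 33.12 mg/L × 386,000 L = 12,780 g cyanuric acid.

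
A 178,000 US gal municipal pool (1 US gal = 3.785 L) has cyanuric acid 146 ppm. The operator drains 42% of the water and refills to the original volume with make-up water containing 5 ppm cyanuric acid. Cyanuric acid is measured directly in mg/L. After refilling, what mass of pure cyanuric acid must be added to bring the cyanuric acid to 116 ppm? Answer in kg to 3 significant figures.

19.7 kg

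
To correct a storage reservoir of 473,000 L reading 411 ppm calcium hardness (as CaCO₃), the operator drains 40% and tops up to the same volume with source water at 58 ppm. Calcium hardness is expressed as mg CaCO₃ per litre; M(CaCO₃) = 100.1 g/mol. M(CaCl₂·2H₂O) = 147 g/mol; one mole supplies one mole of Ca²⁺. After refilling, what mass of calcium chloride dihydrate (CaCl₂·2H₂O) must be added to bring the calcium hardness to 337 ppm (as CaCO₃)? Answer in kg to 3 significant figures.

46.7 kg

After draining 40% and refilling: 411 × 0.60 + 58 × 0.40 = 269.8 ppm.
Deficit to target: 337 − 269.8 = 67.2 mg/L.
As CaCO₃: 67.2 mg/L × 473,000 L = 31,790 g; ÷ 100.1 = 317.5 mol Ca²⁺.
Mass: 317.5 × 147 = 46,680 g.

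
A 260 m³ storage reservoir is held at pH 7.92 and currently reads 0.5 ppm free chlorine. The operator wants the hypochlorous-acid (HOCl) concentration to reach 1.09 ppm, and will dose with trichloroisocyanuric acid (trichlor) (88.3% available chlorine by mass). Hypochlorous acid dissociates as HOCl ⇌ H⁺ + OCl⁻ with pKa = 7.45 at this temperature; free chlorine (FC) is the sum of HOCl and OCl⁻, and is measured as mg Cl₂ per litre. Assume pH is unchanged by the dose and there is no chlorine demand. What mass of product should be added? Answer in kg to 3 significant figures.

Volume: 260 m³ = 260,000 L.
[OCl⁻]/[HOCl] = 10^(pH − pKa) = 10^(7.92 − 7.45) = 2.951; fraction as HOCl = 1/(1 + 2.951) = 0.2531.
Free chlorine required for 1.09 ppm HOCl: 1.09 / 0.2531 = 4.307 ppm.
FC to add: 4.307 − 0.5 = 3.807 mg/L as Cl₂.
Cl₂ equivalent: 3.807 mg/L × 260,000 L = 989.8 g.
Product at 88.3% available Cl: 989.8 / 0.883 = 1121 g.

1.12 kg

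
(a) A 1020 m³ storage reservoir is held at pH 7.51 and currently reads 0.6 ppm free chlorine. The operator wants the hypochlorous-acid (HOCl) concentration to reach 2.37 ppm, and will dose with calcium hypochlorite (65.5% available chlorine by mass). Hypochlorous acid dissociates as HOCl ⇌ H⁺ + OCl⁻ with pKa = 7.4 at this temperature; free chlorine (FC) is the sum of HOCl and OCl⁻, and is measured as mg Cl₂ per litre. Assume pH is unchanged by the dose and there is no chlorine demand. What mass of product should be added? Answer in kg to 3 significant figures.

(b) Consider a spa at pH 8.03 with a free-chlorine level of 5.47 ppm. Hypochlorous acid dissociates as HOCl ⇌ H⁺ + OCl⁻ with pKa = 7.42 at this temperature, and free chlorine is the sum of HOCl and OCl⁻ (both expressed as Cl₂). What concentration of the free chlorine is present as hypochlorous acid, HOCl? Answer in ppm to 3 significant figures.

(a) 7.51 kg; (b) 1.08 ppm

(a) Volume: 1020 m³ = 1,020,000 L.
(a) [OCl⁻]/[HOCl] = 10^(pH − pKa) = 10^(7.51 − 7.4) = 1.288; fraction as HOCl = 1/(1 + 1.288) = 0.437.
(a) Free chlorine required for 2.37 ppm HOCl: 2.37 / 0.437 = 5.423 ppm.
(a) FC to add: 5.423 − 0.6 = 4.823 mg/L as Cl₂.
(a) Cl₂ equivalent: 4.823 mg/L × 1,020,000 L = 4920 g.
(a) Product at 65.5% available Cl: 4920 / 0.655 = 7511 g.

(b) [OCl⁻]/[HOCl] = 10^(pH − pKa) = 10^(8.03 − 7.42) = 10^0.61 = 4.074.
(b) Fraction as HOCl = 1 / (1 + 4.074) = 0.1971.
(b) HOCl = 0.1971 × 5.47 ppm = 1.078 ppm.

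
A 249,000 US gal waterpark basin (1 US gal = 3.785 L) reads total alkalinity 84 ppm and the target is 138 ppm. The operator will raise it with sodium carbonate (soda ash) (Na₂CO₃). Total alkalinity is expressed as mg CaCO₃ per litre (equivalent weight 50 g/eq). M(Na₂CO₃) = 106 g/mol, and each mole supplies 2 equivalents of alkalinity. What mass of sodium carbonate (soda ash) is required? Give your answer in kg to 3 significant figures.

Volume: 249,000 US gal × 3.785 L/gal = 942,465 L.
Alkalinity to add: (138 − 84) = 54 mg/L as CaCO₃ × 942,465 L = 50,890 g as CaCO₃.
Equivalents: 50,890 g ÷ 50 g/eq = 1018 eq.
Each mole of Na₂CO₃ supplies 2 eq, so 1018 / 2 = 508.9 mol.
Mass: 508.9 mol × 106 g/mol = 53,950 g.

53.9 kg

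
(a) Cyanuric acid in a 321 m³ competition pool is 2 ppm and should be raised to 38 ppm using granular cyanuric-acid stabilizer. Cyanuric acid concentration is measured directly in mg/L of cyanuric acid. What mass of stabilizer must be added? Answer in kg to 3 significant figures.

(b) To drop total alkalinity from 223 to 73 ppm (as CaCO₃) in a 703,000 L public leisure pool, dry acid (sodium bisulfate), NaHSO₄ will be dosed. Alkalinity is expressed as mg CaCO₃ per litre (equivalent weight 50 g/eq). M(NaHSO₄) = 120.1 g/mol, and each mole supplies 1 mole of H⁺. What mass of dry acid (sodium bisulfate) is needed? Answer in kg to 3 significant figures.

(a) 11.6 kg; (b) 253 kg

(a) Volume: 321 m³ = 321,000 L.
(a) CYA to add: (38 − 2) = 36 mg/L × 321,000 L = 11,560 g cyanuric acid.

(b) Alkalinity to neutralize: (223 − 73) = 150 mg/L as CaCO₃ × 703,000 L = 105,400 g as CaCO₃.
(b) Equivalents of H⁺ required: 105,400 ÷ 50 g/eq = 2109 eq = 2109 mol NaHSO₄.
(b) Mass of NaHSO₄: 2109 × 120.1 = 253,300 g.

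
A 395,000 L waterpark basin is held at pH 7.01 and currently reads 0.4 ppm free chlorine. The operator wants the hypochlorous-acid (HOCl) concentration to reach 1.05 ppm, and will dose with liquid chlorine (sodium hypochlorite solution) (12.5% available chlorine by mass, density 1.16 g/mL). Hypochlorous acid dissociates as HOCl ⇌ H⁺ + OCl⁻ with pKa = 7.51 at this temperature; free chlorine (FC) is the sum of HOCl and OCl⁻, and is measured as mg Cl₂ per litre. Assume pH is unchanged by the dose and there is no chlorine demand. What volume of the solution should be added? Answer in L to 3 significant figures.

[OCl⁻]/[HOCl] = 10^(pH − pKa) = 10^(7.01 − 7.51) = 0.3162; fraction as HOCl = 1/(1 + 0.3162) = 0.7597.
Free chlorine required for 1.05 ppm HOCl: 1.05 / 0.7597 = 1.382 ppm.
FC to add: 1.382 − 0.4 = 0.982 mg/L as Cl₂.
Cl₂ equivalent: 0.982 mg/L × 395,000 L = 387.9 g.
Product at 12.5% available Cl: 387.9 / 0.125 = 3103 g.
Volume: 3103 g ÷ 1.16 g/mL = 2675 mL.

2.68 L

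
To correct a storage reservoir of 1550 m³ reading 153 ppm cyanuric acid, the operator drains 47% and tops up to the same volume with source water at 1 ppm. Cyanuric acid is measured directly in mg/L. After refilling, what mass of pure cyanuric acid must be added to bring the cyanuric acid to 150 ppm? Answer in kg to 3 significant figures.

Volume: 1550 m³ = 1,550,000 L.
After draining 47% and refilling: 153 × 0.53 + 1 × 0.47 = 81.56 ppm.
Deficit to target: 150 − 81.56 = 68.44 mg/L.
Mass: 68.44 mg/L × 1,550,000 L = 106,100 g cyanuric acid.

106 kg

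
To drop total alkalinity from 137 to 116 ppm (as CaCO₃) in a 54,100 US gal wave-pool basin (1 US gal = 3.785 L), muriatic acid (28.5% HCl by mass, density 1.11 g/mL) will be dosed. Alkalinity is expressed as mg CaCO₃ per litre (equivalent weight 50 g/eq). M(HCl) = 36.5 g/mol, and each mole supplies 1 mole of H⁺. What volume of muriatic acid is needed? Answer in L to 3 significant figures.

Volume: 54,100 US gal × 3.785 L/gal = 204,768 L.
Alkalinity to neutralize: (137 − 116) = 21 mg/L as CaCO₃ × 204,768 L = 4300 g as CaCO₃.
Equivalents of H⁺ required: 4300 ÷ 50 g/eq = 86 eq = 86 mol HCl.
Mass of HCl: 86 × 36.5 = 3139 g.
Mass of 28.5% solution: 3139 / 0.285 = 11,010 g.
Volume: 11,010 g ÷ 1.11 g/mL = 9923 mL.

9.92 L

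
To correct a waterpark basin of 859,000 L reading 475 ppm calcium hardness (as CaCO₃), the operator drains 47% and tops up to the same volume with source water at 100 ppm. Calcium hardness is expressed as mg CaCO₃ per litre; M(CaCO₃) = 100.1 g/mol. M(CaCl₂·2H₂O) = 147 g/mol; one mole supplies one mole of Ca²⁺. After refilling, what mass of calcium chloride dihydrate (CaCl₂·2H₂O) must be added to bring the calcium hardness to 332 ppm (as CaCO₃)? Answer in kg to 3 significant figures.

41.9 kg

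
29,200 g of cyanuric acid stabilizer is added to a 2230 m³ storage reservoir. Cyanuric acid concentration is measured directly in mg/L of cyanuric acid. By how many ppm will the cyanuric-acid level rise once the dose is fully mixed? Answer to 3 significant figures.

13.1 ppm

Volume: 2230 m³ = 2,230,000 L.
Rise: 29,200 g / 2,230,000 L × 1000 = 13.09 mg/L.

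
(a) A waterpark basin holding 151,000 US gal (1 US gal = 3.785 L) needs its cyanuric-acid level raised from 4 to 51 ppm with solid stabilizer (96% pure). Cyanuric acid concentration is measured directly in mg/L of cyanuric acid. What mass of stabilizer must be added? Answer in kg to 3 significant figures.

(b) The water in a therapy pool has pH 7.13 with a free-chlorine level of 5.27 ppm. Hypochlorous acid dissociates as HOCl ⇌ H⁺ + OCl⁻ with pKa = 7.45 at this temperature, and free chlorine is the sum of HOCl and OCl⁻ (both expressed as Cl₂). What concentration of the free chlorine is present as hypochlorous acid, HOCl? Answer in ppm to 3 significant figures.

(a) 28.0 kg; (b) 3.56 ppm

(a) Volume: 151,000 US gal × 3.785 L/gal = 571,535 L.
(a) CYA to add: (51 − 4) = 47 mg/L × 571,535 L = 26,860 g cyanuric acid.
(a) At 96% purity: 26,860 / 0.96 = 27,980 g product.

(b) [OCl⁻]/[HOCl] = 10^(pH − pKa) = 10^(7.13 − 7.45) = 10^-0.32 = 0.4786.
(b) Fraction as HOCl = 1 / (1 + 0.4786) = 0.6763.
(b) HOCl = 0.6763 × 5.27 ppm = 3.564 ppm.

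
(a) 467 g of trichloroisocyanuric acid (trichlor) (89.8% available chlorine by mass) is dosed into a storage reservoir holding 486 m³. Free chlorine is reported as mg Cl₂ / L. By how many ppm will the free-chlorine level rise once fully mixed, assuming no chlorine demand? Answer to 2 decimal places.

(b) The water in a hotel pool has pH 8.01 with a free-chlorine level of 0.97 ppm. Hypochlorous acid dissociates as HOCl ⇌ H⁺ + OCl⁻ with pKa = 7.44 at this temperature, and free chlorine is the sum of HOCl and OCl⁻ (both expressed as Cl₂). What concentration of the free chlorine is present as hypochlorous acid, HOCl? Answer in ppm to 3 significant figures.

(a) 0.86 ppm; (b) 0.206 ppm

(a) Volume: 486 m³ = 486,000 L.
(a) Available chlorine delivered: 467 g × 0.898 = 419.4 g as Cl₂.
(a) Concentration rise: 419.4 g / 486,000 L = 0.8629 mg/L = 0.86 ppm.

(b) [OCl⁻]/[HOCl] = 10^(pH − pKa) = 10^(8.01 − 7.44) = 10^0.57 = 3.715.
(b) Fraction as HOCl = 1 / (1 + 3.715) = 0.2121.
(b) HOCl = 0.2121 × 0.97 ppm = 0.2057 ppm.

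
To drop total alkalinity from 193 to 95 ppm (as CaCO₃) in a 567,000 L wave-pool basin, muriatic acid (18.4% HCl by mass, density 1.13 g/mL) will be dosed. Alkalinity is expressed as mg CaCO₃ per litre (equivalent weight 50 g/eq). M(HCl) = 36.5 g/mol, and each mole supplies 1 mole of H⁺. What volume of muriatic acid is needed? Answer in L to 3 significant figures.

Alkalinity to neutralize: (193 − 95) = 98 mg/L as CaCO₃ × 567,000 L = 55,570 g as CaCO₃.
Equivalents of H⁺ required: 55,570 ÷ 50 g/eq = 1111 eq = 1111 mol HCl.
Mass of HCl: 1111 × 36.5 = 40,560 g.
Mass of 18.4% solution: 40,560 / 0.184 = 220,500 g.
Volume: 220,500 g ÷ 1.13 g/mL = 195,100 mL.

195 L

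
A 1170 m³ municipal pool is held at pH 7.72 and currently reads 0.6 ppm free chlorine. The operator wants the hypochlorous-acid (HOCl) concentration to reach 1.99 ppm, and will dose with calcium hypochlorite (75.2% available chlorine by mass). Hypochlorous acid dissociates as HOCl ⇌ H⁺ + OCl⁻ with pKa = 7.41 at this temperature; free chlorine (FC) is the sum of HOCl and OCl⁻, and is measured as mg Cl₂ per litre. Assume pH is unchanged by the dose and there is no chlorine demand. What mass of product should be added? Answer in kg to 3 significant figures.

8.48 kg

Volume: 1170 m³ = 1,170,000 L.
[OCl⁻]/[HOCl] = 10^(pH − pKa) = 10^(7.72 − 7.41) = 2.042; fraction as HOCl = 1/(1 + 2.042) = 0.3288.
Free chlorine required for 1.99 ppm HOCl: 1.99 / 0.3288 = 6.053 ppm.
FC to add: 6.053 − 0.6 = 5.453 mg/L as Cl₂.
Cl₂ equivalent: 5.453 mg/L × 1,170,000 L = 6380 g.
Product at 75.2% available Cl: 6380 / 0.752 = 8484 g.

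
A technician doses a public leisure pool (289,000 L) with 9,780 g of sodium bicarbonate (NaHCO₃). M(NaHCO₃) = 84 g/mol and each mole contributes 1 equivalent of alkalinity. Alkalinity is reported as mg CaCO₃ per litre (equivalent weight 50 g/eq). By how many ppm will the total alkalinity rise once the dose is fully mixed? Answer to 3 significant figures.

20.1 ppm

Moles of NaHCO₃: 9,780 g ÷ 84 g/mol = 116.4 mol → 116.4 eq of alkalinity.
As CaCO₃: 116.4 eq × 50 g/eq = 5821 g.
Rise: 5821 g / 289,000 L × 1000 = 20.14 mg/L.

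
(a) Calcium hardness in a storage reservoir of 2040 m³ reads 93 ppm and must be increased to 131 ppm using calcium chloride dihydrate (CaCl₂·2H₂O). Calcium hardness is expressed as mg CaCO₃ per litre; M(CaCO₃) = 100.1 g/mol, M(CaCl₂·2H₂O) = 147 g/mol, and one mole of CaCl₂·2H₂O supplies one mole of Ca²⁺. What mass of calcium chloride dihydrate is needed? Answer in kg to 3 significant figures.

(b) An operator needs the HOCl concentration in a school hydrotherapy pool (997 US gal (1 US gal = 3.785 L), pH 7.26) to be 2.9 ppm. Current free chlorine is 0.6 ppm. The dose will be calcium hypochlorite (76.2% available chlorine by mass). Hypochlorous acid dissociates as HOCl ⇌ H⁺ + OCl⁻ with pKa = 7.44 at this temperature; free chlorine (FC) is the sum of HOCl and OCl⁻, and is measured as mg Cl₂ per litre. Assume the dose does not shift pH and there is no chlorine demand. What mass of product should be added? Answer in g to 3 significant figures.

(a) Volume: 2040 m³ = 2,040,000 L.
(a) Hardness to add: (131 − 93) = 38 mg/L as CaCO₃ × 2,040,000 L = 77,520 g as CaCO₃.
(a) Moles of Ca²⁺ (1 mol Ca²⁺ ≡ 1 mol CaCO₃): 77,520 / 100.1 g/mol = 774.4 mol.
(a) Mass of CaCl₂·2H₂O: 774.4 × 147 = 113,800 g.

(b) Volume: 997 US gal × 3.785 L/gal = 3,774 L.
(b) [OCl⁻]/[HOCl] = 10^(pH − pKa) = 10^(7.26 − 7.44) = 0.6607; fraction as HOCl = 1/(1 + 0.6607) = 0.6022.
(b) Free chlorine required for 2.9 ppm HOCl: 2.9 / 0.6022 = 4.816 ppm.
(b) FC to add: 4.816 − 0.6 = 4.216 mg/L as Cl₂.
(b) Cl₂ equivalent: 4.216 mg/L × 3,774 L = 15.91 g.
(b) Product at 76.2% available Cl: 15.91 / 0.762 = 20.88 g.

(a) 114 kg; (b) 20.9 g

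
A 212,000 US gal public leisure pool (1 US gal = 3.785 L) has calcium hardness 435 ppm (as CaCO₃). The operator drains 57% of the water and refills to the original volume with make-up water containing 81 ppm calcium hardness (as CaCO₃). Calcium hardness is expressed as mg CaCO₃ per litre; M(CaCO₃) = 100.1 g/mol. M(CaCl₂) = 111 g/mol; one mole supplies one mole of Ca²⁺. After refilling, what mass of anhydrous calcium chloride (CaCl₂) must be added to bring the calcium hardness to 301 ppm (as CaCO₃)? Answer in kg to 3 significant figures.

Volume: 212,000 US gal × 3.785 L/gal = 802,420 L.
After draining 57% and refilling: 435 × 0.43 + 81 × 0.57 = 233.22 ppm.
Deficit to target: 301 − 233.22 = 67.78 mg/L.
As CaCO₃: 67.78 mg/L × 802,420 L = 54,390 g; ÷ 100.1 = 543.3 mol Ca²⁺.
Mass: 543.3 × 111 = 60,310 g.

60.3 kg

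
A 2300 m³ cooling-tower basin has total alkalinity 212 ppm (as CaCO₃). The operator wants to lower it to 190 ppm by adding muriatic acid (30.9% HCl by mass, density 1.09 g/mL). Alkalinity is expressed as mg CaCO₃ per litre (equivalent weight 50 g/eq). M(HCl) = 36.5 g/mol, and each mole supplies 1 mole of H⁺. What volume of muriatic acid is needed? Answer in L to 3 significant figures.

110 L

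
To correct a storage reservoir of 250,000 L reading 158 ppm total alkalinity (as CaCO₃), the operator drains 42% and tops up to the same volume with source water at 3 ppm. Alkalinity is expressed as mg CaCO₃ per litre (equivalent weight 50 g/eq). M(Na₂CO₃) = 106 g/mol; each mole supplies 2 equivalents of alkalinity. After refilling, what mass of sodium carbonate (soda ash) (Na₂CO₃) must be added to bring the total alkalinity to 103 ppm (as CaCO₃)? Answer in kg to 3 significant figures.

After draining 42% and refilling: 158 × 0.58 + 3 × 0.42 = 92.9 ppm.
Deficit to target: 103 − 92.9 = 10.1 mg/L.
As CaCO₃: 10.1 mg/L × 250,000 L = 2525 g; ÷ 50 g/eq ÷ 2 = 25.25 mol Na₂CO₃.
Mass: 25.25 × 106 = 2676 g.

2.68 kg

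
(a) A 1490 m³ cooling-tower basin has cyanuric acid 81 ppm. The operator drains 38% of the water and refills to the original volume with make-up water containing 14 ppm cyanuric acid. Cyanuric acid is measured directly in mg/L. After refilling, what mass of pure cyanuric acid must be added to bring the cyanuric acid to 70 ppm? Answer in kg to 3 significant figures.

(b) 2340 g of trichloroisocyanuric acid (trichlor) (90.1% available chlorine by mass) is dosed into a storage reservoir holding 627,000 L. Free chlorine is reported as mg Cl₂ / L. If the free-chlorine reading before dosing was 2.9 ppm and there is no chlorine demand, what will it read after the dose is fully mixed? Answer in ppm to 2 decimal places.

(a) 21.5 kg; (b) 6.26 ppm

(a) Volume: 1490 m³ = 1,490,000 L.
(a) After draining 38% and refilling: 81 × 0.62 + 14 × 0.38 = 55.54 ppm.
(a) Deficit to target: 70 − 55.54 = 14.46 mg/L.
(a) Mass: 14.46 mg/L × 1,490,000 L = 21,550 g cyanuric acid.

(b) Available chlorine delivered: 2340 g × 0.901 = 2108 g as Cl₂.
(b) Concentration rise: 2108 g / 627,000 L = 3.363 mg/L = 3.36 ppm.
(b) Final FC: 2.9 + 3.36 = 6.26 ppm.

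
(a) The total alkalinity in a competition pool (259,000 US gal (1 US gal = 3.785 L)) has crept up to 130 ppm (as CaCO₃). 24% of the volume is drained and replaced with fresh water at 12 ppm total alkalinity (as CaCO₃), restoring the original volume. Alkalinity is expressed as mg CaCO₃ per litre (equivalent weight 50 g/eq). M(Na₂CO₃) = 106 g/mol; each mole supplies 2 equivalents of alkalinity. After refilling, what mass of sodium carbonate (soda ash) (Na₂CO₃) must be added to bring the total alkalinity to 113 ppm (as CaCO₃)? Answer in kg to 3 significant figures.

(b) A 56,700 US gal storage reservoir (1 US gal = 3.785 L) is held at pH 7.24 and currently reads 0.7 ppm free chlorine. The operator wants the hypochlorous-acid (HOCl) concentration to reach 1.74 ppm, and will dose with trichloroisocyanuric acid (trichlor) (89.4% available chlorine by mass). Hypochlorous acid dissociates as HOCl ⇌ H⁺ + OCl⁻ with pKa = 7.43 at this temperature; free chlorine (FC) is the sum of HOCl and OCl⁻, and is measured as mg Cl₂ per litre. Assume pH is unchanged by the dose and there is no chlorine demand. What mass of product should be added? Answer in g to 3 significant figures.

(a) Volume: 259,000 US gal × 3.785 L/gal = 980,315 L.
(a) After draining 24% and refilling: 130 × 0.76 + 12 × 0.24 = 101.68 ppm.
(a) Deficit to target: 113 − 101.68 = 11.32 mg/L.
(a) As CaCO₃: 11.32 mg/L × 980,315 L = 11,100 g; ÷ 50 g/eq ÷ 2 = 111 mol Na₂CO₃.
(a) Mass: 111 × 106 = 11,760 g.

(b) Volume: 56,700 US gal × 3.785 L/gal = 214,610 L.
(b) [OCl⁻]/[HOCl] = 10^(pH − pKa) = 10^(7.24 − 7.43) = 0.6457; fraction as HOCl = 1/(1 + 0.6457) = 0.6077.
(b) Free chlorine required for 1.74 ppm HOCl: 1.74 / 0.6077 = 2.863 ppm.
(b) FC to add: 2.863 − 0.7 = 2.163 mg/L as Cl₂.
(b) Cl₂ equivalent: 2.163 mg/L × 214,610 L = 464.3 g.
(b) Product at 89.4% available Cl: 464.3 / 0.894 = 519.3 g.

(a) 11.8 kg; (b) 519 g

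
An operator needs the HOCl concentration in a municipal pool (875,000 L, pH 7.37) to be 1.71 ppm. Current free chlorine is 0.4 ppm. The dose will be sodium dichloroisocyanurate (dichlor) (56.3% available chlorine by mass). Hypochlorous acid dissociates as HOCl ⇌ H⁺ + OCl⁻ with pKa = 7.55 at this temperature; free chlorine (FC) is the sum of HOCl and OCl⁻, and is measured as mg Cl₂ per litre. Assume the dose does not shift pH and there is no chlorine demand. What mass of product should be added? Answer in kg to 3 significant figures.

[OCl⁻]/[HOCl] = 10^(pH − pKa) = 10^(7.37 − 7.55) = 0.6607; fraction as HOCl = 1/(1 + 0.6607) = 0.6022.
Free chlorine required for 1.71 ppm HOCl: 1.71 / 0.6022 = 2.84 ppm.
FC to add: 2.84 − 0.4 = 2.44 mg/L as Cl₂.
Cl₂ equivalent: 2.44 mg/L × 875,000 L = 2135 g.
Product at 56.3% available Cl: 2135 / 0.563 = 3792 g.

3.79 kg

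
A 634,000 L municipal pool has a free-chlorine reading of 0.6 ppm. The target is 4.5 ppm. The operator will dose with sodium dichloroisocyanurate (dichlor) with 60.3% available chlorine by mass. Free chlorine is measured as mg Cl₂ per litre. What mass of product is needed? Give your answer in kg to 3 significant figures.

4.10 kg

Chlorine deficit: 4.5 − 0.6 = 3.9 ppm = 3.9 mg/L as Cl₂.
Cl₂ equivalent needed: 3.9 mg/L × 634,000 L = 2,473,000 mg = 2473 g.
Product at 60.3% available chlorine: 2473 / 0.603 = 4100 g.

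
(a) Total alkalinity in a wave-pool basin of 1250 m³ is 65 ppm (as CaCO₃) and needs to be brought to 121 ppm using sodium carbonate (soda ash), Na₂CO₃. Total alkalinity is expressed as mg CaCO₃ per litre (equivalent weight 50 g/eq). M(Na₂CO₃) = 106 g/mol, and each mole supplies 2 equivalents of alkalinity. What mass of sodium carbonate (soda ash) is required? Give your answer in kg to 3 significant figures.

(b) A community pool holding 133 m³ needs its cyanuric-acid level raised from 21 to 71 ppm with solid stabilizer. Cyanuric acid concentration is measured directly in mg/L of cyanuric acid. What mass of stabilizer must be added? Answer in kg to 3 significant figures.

(a) Volume: 1250 m³ = 1,250,000 L.
(a) Alkalinity to add: (121 − 65) = 56 mg/L as CaCO₃ × 1,250,000 L = 70,000 g as CaCO₃.
(a) Equivalents: 70,000 g ÷ 50 g/eq = 1400 eq.
(a) Each mole of Na₂CO₃ supplies 2 eq, so 1400 / 2 = 700 mol.
(a) Mass: 700 mol × 106 g/mol = 74,200 g.

(b) Volume: 133 m³ = 133,000 L.
(b) CYA to add: (71 − 21) = 50 mg/L × 133,000 L = 6650 g cyanuric acid.

(a) 74.2 kg; (b) 6.65 kg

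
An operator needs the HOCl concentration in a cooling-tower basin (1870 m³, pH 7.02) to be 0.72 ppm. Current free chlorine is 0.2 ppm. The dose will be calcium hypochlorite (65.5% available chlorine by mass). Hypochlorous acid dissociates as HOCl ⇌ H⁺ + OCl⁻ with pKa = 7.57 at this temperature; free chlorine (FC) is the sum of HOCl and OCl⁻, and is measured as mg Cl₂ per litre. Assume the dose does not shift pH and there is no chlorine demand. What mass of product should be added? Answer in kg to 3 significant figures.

2.06 kg

Volume: 1870 m³ = 1,870,000 L.
[OCl⁻]/[HOCl] = 10^(pH − pKa) = 10^(7.02 − 7.57) = 0.2818; fraction as HOCl = 1/(1 + 0.2818) = 0.7801.
Free chlorine required for 0.72 ppm HOCl: 0.72 / 0.7801 = 0.9229 ppm.
FC to add: 0.9229 − 0.2 = 0.7229 mg/L as Cl₂.
Cl₂ equivalent: 0.7229 mg/L × 1,870,000 L = 1352 g.
Product at 65.5% available Cl: 1352 / 0.655 = 2064 g.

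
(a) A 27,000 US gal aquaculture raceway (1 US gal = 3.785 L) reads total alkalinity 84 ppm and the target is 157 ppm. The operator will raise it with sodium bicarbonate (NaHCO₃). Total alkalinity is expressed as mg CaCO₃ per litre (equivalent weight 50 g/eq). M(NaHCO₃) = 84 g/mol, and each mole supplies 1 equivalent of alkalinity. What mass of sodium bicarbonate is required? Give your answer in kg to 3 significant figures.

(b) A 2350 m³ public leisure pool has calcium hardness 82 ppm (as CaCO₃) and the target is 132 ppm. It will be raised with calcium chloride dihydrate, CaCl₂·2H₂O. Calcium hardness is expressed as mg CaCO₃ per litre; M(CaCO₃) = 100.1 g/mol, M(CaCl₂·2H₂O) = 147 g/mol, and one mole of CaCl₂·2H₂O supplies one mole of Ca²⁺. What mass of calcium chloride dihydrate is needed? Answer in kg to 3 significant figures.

(a) 12.5 kg; (b) 173 kg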